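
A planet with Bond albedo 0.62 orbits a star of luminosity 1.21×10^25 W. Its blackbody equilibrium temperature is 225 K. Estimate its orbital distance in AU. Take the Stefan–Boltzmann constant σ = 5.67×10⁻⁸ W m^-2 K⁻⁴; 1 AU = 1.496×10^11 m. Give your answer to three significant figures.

The flux needed for this T is 4σT⁴/(1−0.62) = 1530 W m^-2.
Then d = [L/(4πS)]^(1/2) = 2.509×10^10 m, i.e. 0.1677 AU.

0.168 AU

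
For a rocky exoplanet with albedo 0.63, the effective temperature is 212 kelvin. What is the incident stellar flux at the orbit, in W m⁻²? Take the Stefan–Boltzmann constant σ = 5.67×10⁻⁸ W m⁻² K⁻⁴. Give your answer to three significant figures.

1240 W m⁻²

Invert the energy balance for S: S = 4σT⁴/(1−α).
σT⁴ = 5.67×10⁻⁸·(212)⁴ = 114.5 W m⁻².
So S = 4×114.5/(1−0.63) = 1238 W m⁻².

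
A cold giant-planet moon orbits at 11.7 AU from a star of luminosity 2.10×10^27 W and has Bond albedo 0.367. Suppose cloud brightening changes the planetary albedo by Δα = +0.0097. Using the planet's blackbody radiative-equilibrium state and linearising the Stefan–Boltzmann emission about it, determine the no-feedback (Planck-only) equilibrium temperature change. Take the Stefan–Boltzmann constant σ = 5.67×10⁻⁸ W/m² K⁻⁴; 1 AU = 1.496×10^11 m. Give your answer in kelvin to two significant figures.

d = 11.7 × 1.496×10^11 m = 1.750×10^12 m.
Spreading L over a sphere of radius d: S = 2.10×10^27/(4π·1.75×10^12²) = 54.55 W/m².
The baseline emission temperature is T_e = 111.1 K.
ΔF = −(S/4)Δα = −(54.55/4)×(+0.0097) = -0.1323 W/m².
Linearising σT⁴ gives d(σT⁴)/dT = 4σT_e³ = 0.3108 W/m² per K.
ΔT₀ = ΔF/λ_P = -0.1323/0.3108 = -0.426 K.

-0.43 K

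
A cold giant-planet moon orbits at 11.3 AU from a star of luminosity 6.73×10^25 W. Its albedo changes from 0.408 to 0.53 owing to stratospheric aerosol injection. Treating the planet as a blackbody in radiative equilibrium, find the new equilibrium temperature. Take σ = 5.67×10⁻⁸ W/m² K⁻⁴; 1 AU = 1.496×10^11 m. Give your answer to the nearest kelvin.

Orbital distance: d = 11.3 AU = 1.690×10^12 m.
S = L/(4πd²) = 1.874 W/m².
With the new albedo, S(1−α₂)/4 = 0.2202 W/m², so T₂ = 44.39 K.

44 kelvin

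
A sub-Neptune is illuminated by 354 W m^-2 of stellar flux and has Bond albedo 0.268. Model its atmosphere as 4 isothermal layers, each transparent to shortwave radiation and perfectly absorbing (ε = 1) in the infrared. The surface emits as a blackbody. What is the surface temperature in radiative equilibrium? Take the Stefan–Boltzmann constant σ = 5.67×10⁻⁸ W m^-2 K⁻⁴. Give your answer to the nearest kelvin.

The effective emission temperature is T_e = [S(1−α)/(4σ)]^¼ = 183.9 K.
For an N-layer opaque stack, T_s⁴ = (N+1)T_e⁴, hence T_s = (5)^(1/4)×183.9 K = 274.9 K.

275 K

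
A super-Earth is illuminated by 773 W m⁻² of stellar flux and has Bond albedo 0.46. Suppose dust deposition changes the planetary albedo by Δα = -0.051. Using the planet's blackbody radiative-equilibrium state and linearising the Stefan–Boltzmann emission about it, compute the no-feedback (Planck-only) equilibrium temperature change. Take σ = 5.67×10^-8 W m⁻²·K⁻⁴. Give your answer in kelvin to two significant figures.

The baseline emission temperature is T_e = 207.1 K.
TOA radiative forcing: ΔF = −S·Δα/4 = −773.0·(-0.051)/4 = 9.856 W m⁻².
The Planck feedback parameter is 4σT_e³ = 2.015 W m⁻²/K.
ΔT₀ = ΔF/λ_P = 9.856/2.015 = 4.89 K.

4.9 kelvin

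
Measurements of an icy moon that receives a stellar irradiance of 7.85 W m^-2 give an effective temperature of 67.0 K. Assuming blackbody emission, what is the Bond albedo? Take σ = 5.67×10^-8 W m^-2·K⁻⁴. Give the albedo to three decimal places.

0.418

From σT⁴ = S(1−α)/4 we invert for α: 1−α = 4σT⁴/S.
σT⁴ = 1.143 W m^-2, so 4σT⁴ = 4.570 W m^-2.
1−α = 4.570/7.850 = 0.5822, so α = 0.4178.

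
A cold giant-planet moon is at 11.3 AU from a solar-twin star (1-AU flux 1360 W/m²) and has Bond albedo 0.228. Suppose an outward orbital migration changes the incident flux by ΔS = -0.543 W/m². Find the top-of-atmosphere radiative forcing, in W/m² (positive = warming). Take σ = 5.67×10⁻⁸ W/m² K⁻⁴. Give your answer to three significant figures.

Irradiance scales as 1/d², so S = 1360 W/m² × (1/11.3)² = 10.65 W/m².
TOA radiative forcing: ΔF = (1−α)ΔS/4 = 0.772·(-0.543)/4 = -0.1048 W/m².

-0.105 W/m²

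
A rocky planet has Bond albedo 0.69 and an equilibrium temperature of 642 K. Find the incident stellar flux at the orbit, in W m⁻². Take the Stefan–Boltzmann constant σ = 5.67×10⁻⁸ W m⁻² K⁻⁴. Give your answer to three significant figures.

From S(1−α)/4 = σT⁴: S = 4σT⁴/(1−α).
σT⁴ = 5.67×10⁻⁸·(642)⁴ = 9632 W m⁻².
S = 4·9632/0.31 = 1.243×10^5 W m⁻².

1.24×10^5 W m⁻²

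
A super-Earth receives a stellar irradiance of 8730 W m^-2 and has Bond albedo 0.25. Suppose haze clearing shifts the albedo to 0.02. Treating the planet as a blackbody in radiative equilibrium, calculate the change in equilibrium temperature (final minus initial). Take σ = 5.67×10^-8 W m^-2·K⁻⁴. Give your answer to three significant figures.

28.5 kelvin

With α = 0.25, T₁ = 412.2 K.
With α = 0.02, T₂ = 440.7 K.
ΔT = T₂ − T₁ = 28.51 K.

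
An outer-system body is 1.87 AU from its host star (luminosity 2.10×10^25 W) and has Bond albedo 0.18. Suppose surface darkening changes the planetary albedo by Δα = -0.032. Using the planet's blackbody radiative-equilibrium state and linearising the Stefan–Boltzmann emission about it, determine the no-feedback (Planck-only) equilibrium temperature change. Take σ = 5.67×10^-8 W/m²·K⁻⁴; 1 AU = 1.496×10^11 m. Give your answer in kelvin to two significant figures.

Orbital distance: d = 1.87 AU = 2.798×10^11 m.
Spreading L over a sphere of radius d: S = 2.10×10^25/(4π·2.80×10^11²) = 21.35 W/m².
Reference equilibrium: T_e = [S(1−α)/(4σ)]^(1/4) = 93.74 K.
ΔF = −(S/4)Δα = −(21.35/4)×(-0.032) = 0.1708 W/m².
Linearising σT⁴ gives d(σT⁴)/dT = 4σT_e³ = 0.1868 W/m² per K.
ΔT₀ = ΔF/λ_P = 0.1708/0.1868 = 0.915 K.

0.91 K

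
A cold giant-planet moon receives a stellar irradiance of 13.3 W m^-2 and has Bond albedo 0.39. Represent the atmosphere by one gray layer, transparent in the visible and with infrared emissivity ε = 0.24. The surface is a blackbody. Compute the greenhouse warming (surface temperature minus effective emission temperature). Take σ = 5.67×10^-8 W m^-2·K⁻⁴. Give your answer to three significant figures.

At the top of the atmosphere, σT_e⁴ = S(1−α)/4 = 2.028 W m^-2, giving T_e = 77.34 K.
The surface balance (absorbed SW + ε·downward IR = σT_s⁴) with T_a⁴ = T_s⁴/2 reduces to T_s = T_e·[2/(2−ε)]^¼ = 79.85 K.
The atmosphere warms the surface by 2.511 K.

2.51 K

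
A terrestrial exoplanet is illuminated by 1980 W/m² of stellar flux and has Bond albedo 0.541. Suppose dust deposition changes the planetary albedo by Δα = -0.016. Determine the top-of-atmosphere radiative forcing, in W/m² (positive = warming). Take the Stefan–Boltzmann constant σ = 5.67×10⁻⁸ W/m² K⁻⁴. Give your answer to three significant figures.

7.92 W/m²

ΔF = −(S/4)Δα = −(1980/4)×(-0.016) = 7.920 W/m².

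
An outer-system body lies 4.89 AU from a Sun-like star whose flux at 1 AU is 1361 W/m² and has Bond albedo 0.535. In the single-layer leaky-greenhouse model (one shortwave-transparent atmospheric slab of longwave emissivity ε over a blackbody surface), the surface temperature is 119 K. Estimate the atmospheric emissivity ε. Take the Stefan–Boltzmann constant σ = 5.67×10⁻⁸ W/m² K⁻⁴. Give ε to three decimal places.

0.836

Flux at the orbit: S = 1361/(4.89)² = 56.92 W/m².
Effective temperature: T_e = [S(1−α)/(4σ)]^(1/4) = 103.9 K.
T_s⁴ = T_e⁴·2/(2−ε) → ε = 2 − 2(T_e/T_s)⁴ = 2 − 2·(103.9/119)⁴ = 0.8362.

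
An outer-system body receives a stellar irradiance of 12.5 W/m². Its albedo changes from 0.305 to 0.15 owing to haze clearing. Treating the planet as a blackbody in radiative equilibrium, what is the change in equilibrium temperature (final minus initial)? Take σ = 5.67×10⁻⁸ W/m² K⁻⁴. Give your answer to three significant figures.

Initial: T₁ = [S(1−0.305)/(4σ)]^(1/4) = 78.67 K.
Final:   T₂ = [S(1−0.15)/(4σ)]^(1/4) = 82.73 K.
ΔT = T₂ − T₁ = 4.061 K.

4.06 K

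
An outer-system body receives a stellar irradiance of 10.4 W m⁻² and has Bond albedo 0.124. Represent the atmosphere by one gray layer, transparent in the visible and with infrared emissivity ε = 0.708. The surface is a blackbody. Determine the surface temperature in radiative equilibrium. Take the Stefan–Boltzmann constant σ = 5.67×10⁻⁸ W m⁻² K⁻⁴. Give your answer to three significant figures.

88.8 kelvin

At the top of the atmosphere, σT_e⁴ = S(1−α)/4 = 2.278 W m⁻², giving T_e = 79.61 K.
For a single slab of emissivity ε, T_s⁴ = 2T_e⁴/(2−ε); thus T_s = 79.61·(1.548)^(1/4) = 88.80 K.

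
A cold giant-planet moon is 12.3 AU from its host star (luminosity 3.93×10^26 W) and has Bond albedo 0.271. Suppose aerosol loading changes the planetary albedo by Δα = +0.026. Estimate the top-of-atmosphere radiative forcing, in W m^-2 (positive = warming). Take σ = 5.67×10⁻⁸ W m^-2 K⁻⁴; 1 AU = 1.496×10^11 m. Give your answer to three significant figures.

-0.0600 W m^-2

d = 12.3 × 1.496×10^11 m = 1.840×10^12 m.
Spreading L over a sphere of radius d: S = 3.93×10^26/(4π·1.84×10^12²) = 9.237 W m^-2.
TOA radiative forcing: ΔF = −S·Δα/4 = −9.237·(+0.026)/4 = -0.06004 W m^-2.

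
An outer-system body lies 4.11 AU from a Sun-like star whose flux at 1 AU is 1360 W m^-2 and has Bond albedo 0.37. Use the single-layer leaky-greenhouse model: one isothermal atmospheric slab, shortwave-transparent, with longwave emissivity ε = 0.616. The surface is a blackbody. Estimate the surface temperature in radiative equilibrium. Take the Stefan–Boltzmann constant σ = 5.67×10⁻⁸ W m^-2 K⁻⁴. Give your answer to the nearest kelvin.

134 K

Irradiance scales as 1/d², so S = 1360 W m^-2 × (1/4.11)² = 80.51 W m^-2.
At the top of the atmosphere, σT_e⁴ = S(1−α)/4 = 12.68 W m^-2, giving T_e = 122.3 K.
The surface balance (absorbed SW + ε·downward IR = σT_s⁴) with T_a⁴ = T_s⁴/2 reduces to T_s = T_e·[2/(2−ε)]^¼ = 134.1 K.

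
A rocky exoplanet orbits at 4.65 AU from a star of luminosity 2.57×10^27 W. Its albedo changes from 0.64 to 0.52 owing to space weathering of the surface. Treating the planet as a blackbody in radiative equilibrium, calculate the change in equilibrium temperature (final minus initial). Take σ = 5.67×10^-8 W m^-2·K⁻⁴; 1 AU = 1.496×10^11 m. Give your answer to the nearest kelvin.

12 kelvin

d = 4.65 × 1.496×10^11 m = 6.956×10^11 m.
Flux at the orbit: S = L/(4πd²) = 2.57×10^27/(4π·(6.96×10^11)²) = 422.6 W m^-2.
Initial: T₁ = [S(1−0.64)/(4σ)]^(1/4) = 160.9 K.
With α = 0.52, T₂ = 172.9 K.
ΔT = T₂ − T₁ = 12.00 K.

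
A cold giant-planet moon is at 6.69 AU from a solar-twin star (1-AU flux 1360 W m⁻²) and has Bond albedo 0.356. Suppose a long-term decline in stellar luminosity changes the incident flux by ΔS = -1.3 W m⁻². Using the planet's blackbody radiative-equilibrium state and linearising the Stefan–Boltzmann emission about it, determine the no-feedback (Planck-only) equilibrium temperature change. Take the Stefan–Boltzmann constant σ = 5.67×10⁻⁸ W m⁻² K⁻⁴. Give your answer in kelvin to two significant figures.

-1.0 kelvin

By the inverse-square law, S = 1360/6.69² = 30.39 W m⁻².
Reference equilibrium: T_e = [S(1−α)/(4σ)]^(1/4) = 96.38 K.
TOA radiative forcing: ΔF = (1−α)ΔS/4 = 0.644·(-1.3)/4 = -0.2093 W m⁻².
Planck response: λ_P = 4σT_e³ = 4·5.67×10⁻⁸·(96.38)³ = 0.2030 W m⁻²/K.
Hence the no-feedback warming is ΔF/(4σT_e³) = -1.03 K.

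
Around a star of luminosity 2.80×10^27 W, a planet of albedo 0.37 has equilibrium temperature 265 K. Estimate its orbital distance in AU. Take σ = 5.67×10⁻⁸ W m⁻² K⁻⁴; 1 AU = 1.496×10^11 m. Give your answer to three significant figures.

The flux needed for this T is 4σT⁴/(1−0.37) = 1775 W m⁻².
From L = 4πd²S, d = √(2.80×10^27/(4π·1775)) = 3.543×10^11 m = 2.368 AU.

2.37 AU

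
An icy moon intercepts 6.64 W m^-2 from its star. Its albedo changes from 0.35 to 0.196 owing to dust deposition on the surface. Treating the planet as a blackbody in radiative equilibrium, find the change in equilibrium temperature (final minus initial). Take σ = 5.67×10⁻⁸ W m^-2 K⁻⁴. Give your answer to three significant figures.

Initial: T₁ = [S(1−0.35)/(4σ)]^(1/4) = 66.05 K.
With α = 0.196, T₂ = 69.65 K.
Change: 69.65 − 66.05 = 3.606 K.

3.61 K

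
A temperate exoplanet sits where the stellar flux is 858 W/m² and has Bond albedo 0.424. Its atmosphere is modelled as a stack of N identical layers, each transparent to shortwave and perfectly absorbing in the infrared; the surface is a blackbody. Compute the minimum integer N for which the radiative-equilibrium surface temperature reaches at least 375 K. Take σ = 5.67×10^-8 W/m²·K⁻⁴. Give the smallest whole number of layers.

The effective emission temperature is T_e = [S(1−α)/(4σ)]^¼ = 216.1 K.
Need (N+1)T_e⁴ ≥ T_s⁴, i.e. N+1 ≥ (375/216.1)⁴ = 9.075.
The minimum whole number is N = 9.

9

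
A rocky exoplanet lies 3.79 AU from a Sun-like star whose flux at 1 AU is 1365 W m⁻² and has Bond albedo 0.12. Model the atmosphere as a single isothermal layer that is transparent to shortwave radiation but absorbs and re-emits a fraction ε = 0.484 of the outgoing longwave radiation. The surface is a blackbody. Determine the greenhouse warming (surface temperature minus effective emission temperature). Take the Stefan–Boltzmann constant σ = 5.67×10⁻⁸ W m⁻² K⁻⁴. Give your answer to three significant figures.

9.94 kelvin

Irradiance scales as 1/d², so S = 1365 W m⁻² × (1/3.79)² = 95.03 W m⁻².
The planet radiates to space at T_e = [S(1−α)/(4σ)]^(1/4) = 138.6 K.
For a single slab of emissivity ε, T_s⁴ = 2T_e⁴/(2−ε); thus T_s = 138.6·(1.319)^(1/4) = 148.5 K.
T_s − T_e = 148.5 − 138.6 = 9.939 K.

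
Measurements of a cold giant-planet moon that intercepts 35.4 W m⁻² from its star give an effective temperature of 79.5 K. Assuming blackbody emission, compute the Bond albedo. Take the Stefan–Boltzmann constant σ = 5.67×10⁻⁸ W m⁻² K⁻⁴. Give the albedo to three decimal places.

From σT⁴ = S(1−α)/4 we invert for α: 1−α = 4σT⁴/S.
σT⁴ = 2.265 W m⁻², so 4σT⁴ = 9.060 W m⁻².
1−α = 9.060/35.40 = 0.2559, so α = 0.7441.

0.744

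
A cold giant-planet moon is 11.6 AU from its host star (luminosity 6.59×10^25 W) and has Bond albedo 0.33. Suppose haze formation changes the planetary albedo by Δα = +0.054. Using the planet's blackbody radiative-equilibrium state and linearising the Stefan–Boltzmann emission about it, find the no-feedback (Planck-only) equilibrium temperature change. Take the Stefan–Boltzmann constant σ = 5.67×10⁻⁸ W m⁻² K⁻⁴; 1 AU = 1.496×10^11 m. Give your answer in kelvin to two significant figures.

d = 11.6 × 1.496×10^11 m = 1.735×10^12 m.
S = L/(4πd²) = 1.741 W m⁻².
The baseline emission temperature is T_e = 47.62 K.
ΔF = −(S/4)Δα = −(1.741/4)×(+0.054) = -0.02351 W m⁻².
Linearising σT⁴ gives d(σT⁴)/dT = 4σT_e³ = 0.02450 W m⁻² per K.
So ΔT₀ = -0.02351/0.02450 = -0.960 K.

-0.96 K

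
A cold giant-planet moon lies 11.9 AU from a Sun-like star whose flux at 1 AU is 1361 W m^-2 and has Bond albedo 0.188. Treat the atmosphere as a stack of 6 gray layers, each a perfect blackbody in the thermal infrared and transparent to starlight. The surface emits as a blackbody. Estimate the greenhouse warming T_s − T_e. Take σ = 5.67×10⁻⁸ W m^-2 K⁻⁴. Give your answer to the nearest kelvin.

By the inverse-square law, S = 1361/11.9² = 9.611 W m^-2.
OLR = S(1−α)/4 = 1.951 W m^-2; the top layer radiates at T_e = 76.59 K.
Surface: T_s = (7)^¼·T_e = 124.6 K.
So the greenhouse effect raises the surface by 124.6 − 76.59 = 47.99 K.

48 kelvin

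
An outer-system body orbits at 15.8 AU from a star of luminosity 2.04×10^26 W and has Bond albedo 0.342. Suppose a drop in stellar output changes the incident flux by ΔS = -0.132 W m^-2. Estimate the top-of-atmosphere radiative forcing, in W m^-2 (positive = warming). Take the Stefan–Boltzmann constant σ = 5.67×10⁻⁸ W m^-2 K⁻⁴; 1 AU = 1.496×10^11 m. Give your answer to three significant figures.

-0.0217 W m^-2

Orbital distance: d = 15.8 AU = 2.364×10^12 m.
S = L/(4πd²) = 2.906 W m^-2.
Only a fraction (1−α) is absorbed and it's spread over 4πR², so ΔF = (1−α)ΔS/4 = -0.02171 W m^-2.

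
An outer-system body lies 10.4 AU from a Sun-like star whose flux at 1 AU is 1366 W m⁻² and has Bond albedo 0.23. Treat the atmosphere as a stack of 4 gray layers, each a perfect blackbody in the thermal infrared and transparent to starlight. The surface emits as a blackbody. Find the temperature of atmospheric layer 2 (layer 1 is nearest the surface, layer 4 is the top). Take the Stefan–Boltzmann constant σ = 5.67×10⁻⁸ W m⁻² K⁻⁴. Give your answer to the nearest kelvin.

Flux at the orbit: S = 1366/(10.4)² = 12.63 W m⁻².
The effective emission temperature is T_e = [S(1−α)/(4σ)]^¼ = 80.92 K.
In the N-layer model, layer k (counted from the surface) has T_k = (N+1−k)^(1/4)·T_e.
With k = 2: T_2 = (4+1−2)^¼·80.92 K = 106.5 K.

106 K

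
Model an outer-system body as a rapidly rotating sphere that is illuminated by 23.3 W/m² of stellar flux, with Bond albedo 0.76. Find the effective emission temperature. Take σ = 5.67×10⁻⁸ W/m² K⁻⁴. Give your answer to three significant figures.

70.5 K

Absorbed flux (global mean): S(1−α)/4 = 23.30·0.24/4 = 1.398 W/m².
Set σT⁴ = 1.398 → T = (1.398/σ)^(1/4) = 70.47 K.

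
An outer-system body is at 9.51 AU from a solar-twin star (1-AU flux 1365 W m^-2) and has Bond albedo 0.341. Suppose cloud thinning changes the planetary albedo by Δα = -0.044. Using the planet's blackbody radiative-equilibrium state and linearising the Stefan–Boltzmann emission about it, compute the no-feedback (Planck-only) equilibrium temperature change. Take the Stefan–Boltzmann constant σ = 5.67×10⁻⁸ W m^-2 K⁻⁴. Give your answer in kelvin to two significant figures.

Flux at the orbit: S = 1365/(9.51)² = 15.09 W m^-2.
The baseline emission temperature is T_e = 81.38 K.
TOA radiative forcing: ΔF = −S·Δα/4 = −15.09·(-0.044)/4 = 0.1660 W m^-2.
The Planck feedback parameter is 4σT_e³ = 0.1222 W m^-2/K.
Hence the no-feedback warming is ΔF/(4σT_e³) = 1.36 K.

1.4 K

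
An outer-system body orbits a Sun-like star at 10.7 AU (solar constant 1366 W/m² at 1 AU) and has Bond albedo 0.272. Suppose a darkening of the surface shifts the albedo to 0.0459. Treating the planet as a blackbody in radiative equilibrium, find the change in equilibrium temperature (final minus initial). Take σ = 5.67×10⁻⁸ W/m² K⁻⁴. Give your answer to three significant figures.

5.50 kelvin

By the inverse-square law, S = 1366/10.7² = 11.93 W/m².
With α = 0.272, T₁ = 78.67 K.
After:  T₂ = [11.93·0.954/(4σ)]^(1/4) = 84.17 K.
Change: 84.17 − 78.67 = 5.503 K.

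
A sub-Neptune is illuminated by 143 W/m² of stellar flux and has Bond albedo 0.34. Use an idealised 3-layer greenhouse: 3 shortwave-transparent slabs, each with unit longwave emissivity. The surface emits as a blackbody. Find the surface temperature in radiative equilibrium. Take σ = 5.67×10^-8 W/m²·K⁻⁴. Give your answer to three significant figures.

OLR = S(1−α)/4 = 23.59 W/m²; the top layer radiates at T_e = 142.8 K.
For an N-layer opaque stack, T_s⁴ = (N+1)T_e⁴, hence T_s = (4)^(1/4)×142.8 K = 202.0 K.

202 kelvin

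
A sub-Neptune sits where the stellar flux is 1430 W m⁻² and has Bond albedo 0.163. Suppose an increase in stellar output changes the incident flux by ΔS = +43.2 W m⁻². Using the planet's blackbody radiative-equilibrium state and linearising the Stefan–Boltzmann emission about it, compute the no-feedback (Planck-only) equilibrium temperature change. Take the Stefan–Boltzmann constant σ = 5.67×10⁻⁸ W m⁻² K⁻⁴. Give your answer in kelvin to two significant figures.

The baseline emission temperature is T_e = 269.5 K.
TOA radiative forcing: ΔF = (1−α)ΔS/4 = 0.837·(+43.2)/4 = 9.040 W m⁻².
Planck response: λ_P = 4σT_e³ = 4·5.67×10⁻⁸·(269.5)³ = 4.441 W m⁻²/K.
Hence the no-feedback warming is ΔF/(4σT_e³) = 2.04 K.

2.0 kelvin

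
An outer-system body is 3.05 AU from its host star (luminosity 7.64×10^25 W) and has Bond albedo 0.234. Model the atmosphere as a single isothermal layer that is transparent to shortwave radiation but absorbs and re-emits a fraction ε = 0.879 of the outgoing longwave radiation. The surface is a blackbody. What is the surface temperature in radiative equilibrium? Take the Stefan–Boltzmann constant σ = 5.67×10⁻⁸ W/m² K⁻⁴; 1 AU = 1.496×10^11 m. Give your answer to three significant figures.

115 K

d = 3.05 × 1.496×10^11 m = 4.563×10^11 m.
S = L/(4πd²) = 29.20 W/m².
At the top of the atmosphere, σT_e⁴ = S(1−α)/4 = 5.592 W/m², giving T_e = 99.66 K.
Surface balance with a leaky layer gives σT_s⁴ = σT_e⁴·2/(2−ε), so T_s = T_e·[2/(2−0.879)]^(1/4) = 115.2 K.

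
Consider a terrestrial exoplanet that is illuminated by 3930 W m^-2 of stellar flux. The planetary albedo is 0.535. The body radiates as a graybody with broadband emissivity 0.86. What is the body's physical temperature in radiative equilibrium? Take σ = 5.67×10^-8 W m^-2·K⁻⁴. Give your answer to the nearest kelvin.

311 kelvin

Absorbed flux (global mean): S(1−α)/4 = 3930·0.465/4 = 456.9 W m^-2.
Equating to εσT⁴ with ε = 0.86: T = (456.9/0.86σ)^(1/4) = 311.1 K.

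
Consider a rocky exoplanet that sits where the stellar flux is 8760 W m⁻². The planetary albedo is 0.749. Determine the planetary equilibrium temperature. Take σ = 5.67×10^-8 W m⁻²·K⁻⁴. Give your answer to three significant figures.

Averaging over the sphere, the absorbed flux is S(1−α)/4 = 549.7 W m⁻².
In equilibrium σT⁴ equals this, so T = 313.8 K.

314 K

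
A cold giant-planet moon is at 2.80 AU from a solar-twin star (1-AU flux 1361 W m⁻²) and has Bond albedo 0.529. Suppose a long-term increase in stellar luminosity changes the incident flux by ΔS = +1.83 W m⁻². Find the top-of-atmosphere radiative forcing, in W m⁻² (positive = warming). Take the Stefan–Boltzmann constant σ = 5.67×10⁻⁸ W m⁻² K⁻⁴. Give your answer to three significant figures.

Flux at the orbit: S = 1361/(2.80)² = 173.6 W m⁻².
ΔF = Δ[S(1−α)]/4 = (1−0.529)·+1.83/4 = 0.2155 W m⁻².

0.215 W m⁻²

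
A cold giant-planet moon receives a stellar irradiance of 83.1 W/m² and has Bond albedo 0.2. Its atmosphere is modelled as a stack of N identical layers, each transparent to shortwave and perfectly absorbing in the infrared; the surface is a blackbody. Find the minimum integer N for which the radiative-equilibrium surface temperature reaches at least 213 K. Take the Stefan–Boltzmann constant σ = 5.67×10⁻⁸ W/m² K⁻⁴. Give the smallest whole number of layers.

7

OLR = S(1−α)/4 = 16.62 W/m²; the top layer radiates at T_e = 130.8 K.
T_s = (N+1)^(1/4)·T_e ≥ 213 K requires N+1 ≥ (T_s/T_e)⁴ = (213/130.8)⁴ = 7.022.
So N ≥ 6.022; the smallest integer is N = 7.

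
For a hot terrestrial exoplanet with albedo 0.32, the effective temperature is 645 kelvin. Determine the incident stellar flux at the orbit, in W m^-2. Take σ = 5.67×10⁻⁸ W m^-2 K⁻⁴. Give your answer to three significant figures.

57700 W m^-2

Invert the energy balance for S: S = 4σT⁴/(1−α).
The emitted flux is σT⁴ = 9813 W m^-2.
S = 4·9813/0.68 = 57730 W m^-2.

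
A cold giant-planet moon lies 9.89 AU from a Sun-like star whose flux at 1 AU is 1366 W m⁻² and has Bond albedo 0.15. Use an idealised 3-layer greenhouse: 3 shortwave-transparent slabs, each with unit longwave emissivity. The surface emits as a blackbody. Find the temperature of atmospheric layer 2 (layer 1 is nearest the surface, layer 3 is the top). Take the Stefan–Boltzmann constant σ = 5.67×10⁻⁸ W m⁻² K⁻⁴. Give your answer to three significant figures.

101 K

Flux at the orbit: S = 1366/(9.89)² = 13.97 W m⁻².
Top-of-atmosphere balance: σT_e⁴ = S(1−α)/4 = 2.968 W m⁻² → T_e = 85.06 K.
Each opaque layer satisfies 2T_j⁴ = T_{j−1}⁴ + T_{j+1}⁴, giving T_k⁴ = (N+1−k)T_e⁴.
T_2 = (2)^(1/4)·85.06 = 101.2 K.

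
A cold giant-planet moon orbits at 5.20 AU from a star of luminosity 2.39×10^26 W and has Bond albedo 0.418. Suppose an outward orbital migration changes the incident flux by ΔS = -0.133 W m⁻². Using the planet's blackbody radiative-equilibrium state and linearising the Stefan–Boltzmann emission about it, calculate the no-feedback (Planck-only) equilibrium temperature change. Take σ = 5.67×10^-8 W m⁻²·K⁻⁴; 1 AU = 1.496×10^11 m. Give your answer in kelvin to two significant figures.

d = 5.20 × 1.496×10^11 m = 7.779×10^11 m.
Flux at the orbit: S = L/(4πd²) = 2.39×10^26/(4π·(7.78×10^11)²) = 31.43 W m⁻².
The baseline emission temperature is T_e = 94.77 K.
Only a fraction (1−α) is absorbed and it's spread over 4πR², so ΔF = (1−α)ΔS/4 = -0.01935 W m⁻².
Planck response: λ_P = 4σT_e³ = 4·5.67×10⁻⁸·(94.77)³ = 0.1930 W m⁻²/K.
ΔT₀ = ΔF/λ_P = -0.01935/0.1930 = -0.100 K.

-0.10 kelvin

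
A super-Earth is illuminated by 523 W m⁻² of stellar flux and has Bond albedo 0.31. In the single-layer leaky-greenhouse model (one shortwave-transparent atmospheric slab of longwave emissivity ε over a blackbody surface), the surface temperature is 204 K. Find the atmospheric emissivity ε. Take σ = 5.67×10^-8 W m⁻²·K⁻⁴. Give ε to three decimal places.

First, T_e = [523.0·(1−0.31)/(4σ)]^(1/4) = 199.7 K.
Since (2−ε)/2 = (T_e/T_s)⁴ = 0.9187, ε = 0.1625.

0.163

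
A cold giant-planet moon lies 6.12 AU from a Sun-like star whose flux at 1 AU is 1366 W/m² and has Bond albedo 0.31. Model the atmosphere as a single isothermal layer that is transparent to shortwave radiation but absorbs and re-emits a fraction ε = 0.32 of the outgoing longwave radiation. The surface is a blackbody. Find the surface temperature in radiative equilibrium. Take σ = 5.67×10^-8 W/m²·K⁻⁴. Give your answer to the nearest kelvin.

107 kelvin

Irradiance scales as 1/d², so S = 1366 W/m² × (1/6.12)² = 36.47 W/m².
The planet radiates to space at T_e = [S(1−α)/(4σ)]^(1/4) = 102.6 K.
The surface balance (absorbed SW + ε·downward IR = σT_s⁴) with T_a⁴ = T_s⁴/2 reduces to T_s = T_e·[2/(2−ε)]^¼ = 107.2 K.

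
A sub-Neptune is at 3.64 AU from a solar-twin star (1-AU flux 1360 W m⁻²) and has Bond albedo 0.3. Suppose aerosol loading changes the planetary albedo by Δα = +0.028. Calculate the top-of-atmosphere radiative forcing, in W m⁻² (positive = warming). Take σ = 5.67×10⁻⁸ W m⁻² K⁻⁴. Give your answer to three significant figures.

-0.719 W m⁻²

By the inverse-square law, S = 1360/3.64² = 102.6 W m⁻².
The change in absorbed flux is Δ[S(1−α)/4] = −SΔα/4 = -0.7185 W m⁻².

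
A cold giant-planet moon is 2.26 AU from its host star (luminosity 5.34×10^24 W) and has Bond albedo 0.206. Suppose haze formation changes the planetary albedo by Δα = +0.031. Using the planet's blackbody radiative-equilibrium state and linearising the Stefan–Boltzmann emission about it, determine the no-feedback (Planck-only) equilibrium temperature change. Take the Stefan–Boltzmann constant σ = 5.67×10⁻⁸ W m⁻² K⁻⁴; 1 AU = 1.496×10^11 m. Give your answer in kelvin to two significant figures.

d = 2.26 × 1.496×10^11 m = 3.381×10^11 m.
S = L/(4πd²) = 3.718 W m⁻².
Reference equilibrium: T_e = [S(1−α)/(4σ)]^(1/4) = 60.06 K.
The change in absorbed flux is Δ[S(1−α)/4] = −SΔα/4 = -0.02881 W m⁻².
The Planck feedback parameter is 4σT_e³ = 0.04914 W m⁻²/K.
So ΔT₀ = -0.02881/0.04914 = -0.586 K.

-0.59 K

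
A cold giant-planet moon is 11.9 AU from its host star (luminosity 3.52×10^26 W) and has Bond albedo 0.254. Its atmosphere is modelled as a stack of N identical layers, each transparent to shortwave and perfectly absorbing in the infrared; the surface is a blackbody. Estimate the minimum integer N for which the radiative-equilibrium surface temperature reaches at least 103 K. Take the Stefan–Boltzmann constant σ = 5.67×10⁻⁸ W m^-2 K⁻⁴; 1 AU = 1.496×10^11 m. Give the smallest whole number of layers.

Orbital distance: d = 11.9 AU = 1.780×10^12 m.
Spreading L over a sphere of radius d: S = 3.52×10^26/(4π·1.78×10^12²) = 8.838 W m^-2.
The effective emission temperature is T_e = [S(1−α)/(4σ)]^¼ = 73.43 K.
Need (N+1)T_e⁴ ≥ T_s⁴, i.e. N+1 ≥ (103/73.43)⁴ = 3.871.
Rounding up, N = 3.

3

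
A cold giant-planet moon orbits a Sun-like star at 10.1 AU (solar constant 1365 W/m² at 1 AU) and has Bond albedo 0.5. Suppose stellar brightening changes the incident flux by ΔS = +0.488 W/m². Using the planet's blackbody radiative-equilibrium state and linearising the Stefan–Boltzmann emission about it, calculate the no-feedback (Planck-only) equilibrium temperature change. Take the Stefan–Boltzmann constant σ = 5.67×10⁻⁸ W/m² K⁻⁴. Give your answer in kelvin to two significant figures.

Flux at the orbit: S = 1365/(10.1)² = 13.38 W/m².
The baseline emission temperature is T_e = 73.70 K.
Only a fraction (1−α) is absorbed and it's spread over 4πR², so ΔF = (1−α)ΔS/4 = 0.06100 W/m².
Planck response: λ_P = 4σT_e³ = 4·5.67×10⁻⁸·(73.70)³ = 0.09078 W/m²/K.
Hence the no-feedback warming is ΔF/(4σT_e³) = 0.672 K.

0.67 K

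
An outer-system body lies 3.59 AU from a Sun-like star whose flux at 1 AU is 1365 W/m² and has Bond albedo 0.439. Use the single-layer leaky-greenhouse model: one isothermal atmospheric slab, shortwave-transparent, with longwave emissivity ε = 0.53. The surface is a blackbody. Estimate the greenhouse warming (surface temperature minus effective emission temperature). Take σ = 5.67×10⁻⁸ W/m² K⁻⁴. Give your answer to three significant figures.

10.2 K

By the inverse-square law, S = 1365/3.59² = 105.9 W/m².
At the top of the atmosphere, σT_e⁴ = S(1−α)/4 = 14.85 W/m², giving T_e = 127.2 K.
For a single slab of emissivity ε, T_s⁴ = 2T_e⁴/(2−ε); thus T_s = 127.2·(1.361)^(1/4) = 137.4 K.
T_s − T_e = 137.4 − 127.2 = 10.18 K.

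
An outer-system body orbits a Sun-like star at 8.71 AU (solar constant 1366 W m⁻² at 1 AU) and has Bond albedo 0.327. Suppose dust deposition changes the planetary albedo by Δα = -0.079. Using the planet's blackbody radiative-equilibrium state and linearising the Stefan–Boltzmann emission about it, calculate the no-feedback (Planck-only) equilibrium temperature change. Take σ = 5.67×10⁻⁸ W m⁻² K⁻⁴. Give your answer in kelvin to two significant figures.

2.5 kelvin

By the inverse-square law, S = 1366/8.71² = 18.01 W m⁻².
Reference equilibrium: T_e = [S(1−α)/(4σ)]^(1/4) = 85.50 K.
The change in absorbed flux is Δ[S(1−α)/4] = −SΔα/4 = 0.3556 W m⁻².
Planck response: λ_P = 4σT_e³ = 4·5.67×10⁻⁸·(85.50)³ = 0.1417 W m⁻²/K.
So ΔT₀ = 0.3556/0.1417 = 2.51 K.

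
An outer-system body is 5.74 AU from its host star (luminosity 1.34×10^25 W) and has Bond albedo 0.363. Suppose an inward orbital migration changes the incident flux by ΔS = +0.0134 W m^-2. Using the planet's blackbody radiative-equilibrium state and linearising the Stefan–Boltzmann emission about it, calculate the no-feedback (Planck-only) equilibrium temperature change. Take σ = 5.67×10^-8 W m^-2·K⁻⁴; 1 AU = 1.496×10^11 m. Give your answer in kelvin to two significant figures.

Orbital distance: d = 5.74 AU = 8.587×10^11 m.
Flux at the orbit: S = L/(4πd²) = 1.34×10^25/(4π·(8.59×10^11)²) = 1.446 W m^-2.
Reference equilibrium: T_e = [S(1−α)/(4σ)]^(1/4) = 44.89 K.
TOA radiative forcing: ΔF = (1−α)ΔS/4 = 0.637·(+0.0134)/4 = 0.002134 W m^-2.
Linearising σT⁴ gives d(σT⁴)/dT = 4σT_e³ = 0.02052 W m^-2 per K.
ΔT₀ = ΔF/λ_P = 0.002134/0.02052 = 0.104 K.

0.10 K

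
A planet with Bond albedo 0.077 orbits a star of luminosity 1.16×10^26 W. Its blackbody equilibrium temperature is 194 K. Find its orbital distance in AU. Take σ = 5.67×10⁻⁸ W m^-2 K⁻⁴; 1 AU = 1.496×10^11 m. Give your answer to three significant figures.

The flux needed for this T is 4σT⁴/(1−0.077) = 348.1 W m^-2.
From L = 4πd²S, d = √(1.16×10^26/(4π·348.1)) = 1.629×10^11 m = 1.089 AU.

1.09 AU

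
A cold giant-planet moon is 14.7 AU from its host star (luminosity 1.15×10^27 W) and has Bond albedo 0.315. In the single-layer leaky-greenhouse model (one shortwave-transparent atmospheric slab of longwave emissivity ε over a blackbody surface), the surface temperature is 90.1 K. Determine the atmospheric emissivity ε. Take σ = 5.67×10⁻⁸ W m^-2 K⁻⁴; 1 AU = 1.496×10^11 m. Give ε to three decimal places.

Orbital distance: d = 14.7 AU = 2.199×10^12 m.
Flux at the orbit: S = L/(4πd²) = 1.15×10^27/(4π·(2.20×10^12)²) = 18.92 W m^-2.
Effective temperature: T_e = [S(1−α)/(4σ)]^(1/4) = 86.95 K.
Inverting T_s⁴ = 2T_e⁴/(2−ε): (T_e/T_s)⁴ = 0.8672, so ε = 2(1 − 0.8672) = 0.2655.

0.266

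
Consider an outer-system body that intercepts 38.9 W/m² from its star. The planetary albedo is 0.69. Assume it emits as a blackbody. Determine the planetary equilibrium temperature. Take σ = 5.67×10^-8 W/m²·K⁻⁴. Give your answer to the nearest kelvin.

85 K

The planet absorbs (1−α)S over its disc πR² and re-emits over 4πR², so the mean absorbed flux is (1−0.69)·38.90/4 = 3.015 W/m².
Balancing against σT⁴: T = (3.015/5.67×10⁻⁸)^(1/4) = 85.39 K.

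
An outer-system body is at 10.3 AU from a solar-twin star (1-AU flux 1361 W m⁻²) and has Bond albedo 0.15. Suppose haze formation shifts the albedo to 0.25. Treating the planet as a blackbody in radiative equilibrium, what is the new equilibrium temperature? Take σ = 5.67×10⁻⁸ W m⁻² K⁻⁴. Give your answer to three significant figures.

80.7 K

Irradiance scales as 1/d², so S = 1361 W m⁻² × (1/10.3)² = 12.83 W m⁻².
With the new albedo, S(1−α₂)/4 = 2.405 W m⁻², so T₂ = 80.71 K.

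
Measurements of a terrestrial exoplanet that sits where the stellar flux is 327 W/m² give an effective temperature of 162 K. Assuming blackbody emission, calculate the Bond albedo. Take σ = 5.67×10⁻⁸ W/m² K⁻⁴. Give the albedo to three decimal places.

Energy balance: S(1−α)/4 = σT⁴, so 1−α = 4σT⁴/S.
4σT⁴ = 4·5.67×10⁻⁸·(162)⁴ = 156.2 W/m².
1−α = 156.2/327.0 = 0.4777, so α = 0.5223.

0.522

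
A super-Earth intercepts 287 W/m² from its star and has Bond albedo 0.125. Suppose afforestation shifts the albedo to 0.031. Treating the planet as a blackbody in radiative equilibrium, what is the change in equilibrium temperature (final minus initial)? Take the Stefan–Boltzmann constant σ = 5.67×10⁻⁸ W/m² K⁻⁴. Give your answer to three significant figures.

With α = 0.125, T₁ = 182.4 K.
Final:   T₂ = [S(1−0.031)/(4σ)]^(1/4) = 187.1 K.
ΔT = T₂ − T₁ = 4.713 K.

4.71 K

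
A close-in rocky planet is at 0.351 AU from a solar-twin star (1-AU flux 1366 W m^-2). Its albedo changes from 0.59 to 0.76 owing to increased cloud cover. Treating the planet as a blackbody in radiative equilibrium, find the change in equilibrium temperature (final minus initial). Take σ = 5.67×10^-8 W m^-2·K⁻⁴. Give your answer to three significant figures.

-47.1 kelvin

Irradiance scales as 1/d², so S = 1366 W m^-2 × (1/0.351)² = 11090 W m^-2.
Before: T₁ = [11090·0.41/(4σ)]^(1/4) = 376.3 K.
Final:   T₂ = [S(1−0.76)/(4σ)]^(1/4) = 329.1 K.
Change: 329.1 − 376.3 = -47.15 K.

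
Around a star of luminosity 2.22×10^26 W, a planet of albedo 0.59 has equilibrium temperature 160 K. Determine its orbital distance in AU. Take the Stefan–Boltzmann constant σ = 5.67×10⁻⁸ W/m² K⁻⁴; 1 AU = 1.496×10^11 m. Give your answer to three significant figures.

The flux needed for this T is 4σT⁴/(1−0.59) = 362.5 W/m².
From L = 4πd²S, d = √(2.22×10^26/(4π·362.5)) = 2.208×10^11 m = 1.476 AU.

1.48 AU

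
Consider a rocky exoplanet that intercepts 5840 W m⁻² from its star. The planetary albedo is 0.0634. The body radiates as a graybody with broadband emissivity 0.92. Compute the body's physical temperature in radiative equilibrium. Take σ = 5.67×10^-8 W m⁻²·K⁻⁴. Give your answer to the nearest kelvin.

402 kelvin

Averaging over the sphere, the absorbed flux is S(1−α)/4 = 1367 W m⁻².
Equating to εσT⁴ with ε = 0.92: T = (1367/0.92σ)^(1/4) = 402.4 K.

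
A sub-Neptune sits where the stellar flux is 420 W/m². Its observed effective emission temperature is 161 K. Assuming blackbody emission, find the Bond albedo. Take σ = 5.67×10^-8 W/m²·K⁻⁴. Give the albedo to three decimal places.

0.637

Energy balance: S(1−α)/4 = σT⁴, so 1−α = 4σT⁴/S.
σT⁴ = 38.10 W/m², so 4σT⁴ = 152.4 W/m².
1−α = 152.4/420.0 = 0.3628, so α = 0.6372.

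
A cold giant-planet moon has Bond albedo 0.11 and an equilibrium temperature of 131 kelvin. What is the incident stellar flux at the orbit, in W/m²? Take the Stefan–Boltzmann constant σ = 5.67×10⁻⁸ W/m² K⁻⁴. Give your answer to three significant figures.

75.0 W/m²

Invert the energy balance for S: S = 4σT⁴/(1−α).
σT⁴ = 5.67×10⁻⁸·(131)⁴ = 16.70 W/m².
S = 4·16.70/0.89 = 75.05 W/m².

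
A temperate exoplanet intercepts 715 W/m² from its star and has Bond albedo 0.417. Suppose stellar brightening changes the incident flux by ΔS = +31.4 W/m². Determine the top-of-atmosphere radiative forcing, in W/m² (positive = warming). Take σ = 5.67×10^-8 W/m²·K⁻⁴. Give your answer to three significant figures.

TOA radiative forcing: ΔF = (1−α)ΔS/4 = 0.583·(+31.4)/4 = 4.577 W/m².

4.58 W/m²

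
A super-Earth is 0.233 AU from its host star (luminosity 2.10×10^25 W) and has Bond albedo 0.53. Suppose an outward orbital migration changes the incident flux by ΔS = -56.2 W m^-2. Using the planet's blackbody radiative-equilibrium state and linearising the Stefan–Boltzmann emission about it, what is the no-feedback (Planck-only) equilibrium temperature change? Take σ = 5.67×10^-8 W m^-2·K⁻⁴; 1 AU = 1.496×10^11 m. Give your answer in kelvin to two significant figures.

-2.4 K

d = 0.233 × 1.496×10^11 m = 3.486×10^10 m.
S = L/(4πd²) = 1375 W m^-2.
Unperturbed T_e = [1375·(1−0.53)/(4σ)]^¼ = 231.1 K.
TOA radiative forcing: ΔF = (1−α)ΔS/4 = 0.47·(-56.2)/4 = -6.604 W m^-2.
Linearising σT⁴ gives d(σT⁴)/dT = 4σT_e³ = 2.798 W m^-2 per K.
ΔT₀ = ΔF/λ_P = -6.604/2.798 = -2.36 K.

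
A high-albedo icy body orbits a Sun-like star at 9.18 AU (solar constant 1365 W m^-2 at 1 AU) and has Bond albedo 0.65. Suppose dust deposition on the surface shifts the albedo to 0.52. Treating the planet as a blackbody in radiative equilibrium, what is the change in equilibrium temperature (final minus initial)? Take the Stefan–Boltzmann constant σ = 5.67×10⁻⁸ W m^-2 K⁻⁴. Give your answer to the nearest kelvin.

6 K

By the inverse-square law, S = 1365/9.18² = 16.20 W m^-2.
With α = 0.65, T₁ = 70.71 K.
Final:   T₂ = [S(1−0.52)/(4σ)]^(1/4) = 76.52 K.
ΔT = T₂ − T₁ = 5.810 K.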